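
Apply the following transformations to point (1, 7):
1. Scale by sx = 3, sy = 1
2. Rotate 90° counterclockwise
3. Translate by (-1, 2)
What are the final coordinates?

Step 1: Scale → (3, 7)
Step 2: Rotate 90° → (-7, 3)
Step 3: Translate → (-8, 5)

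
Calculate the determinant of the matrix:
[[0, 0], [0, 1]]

For a 2×2 matrix [[a, b], [c, d]], det = ad - bc
det = (0)(1) - (0)(0) = 0 - 0 = 0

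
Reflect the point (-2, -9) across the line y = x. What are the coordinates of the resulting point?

Reflection across line y = x: (-2, -9) → (-9, -2)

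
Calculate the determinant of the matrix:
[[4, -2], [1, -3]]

For a 2×2 matrix [[a, b], [c, d]], det = ad - bc
det = (4)(-3) - (-2)(1) = -12 - -2 = -10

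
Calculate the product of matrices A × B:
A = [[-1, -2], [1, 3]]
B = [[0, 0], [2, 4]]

Matrix multiplication:
C[0][0] = -1×0 + -2×2 = -4
C[0][1] = -1×0 + -2×4 = -8
C[1][0] = 1×0 + 3×2 = 6
C[1][1] = 1×0 + 3×4 = 12
Result: [[-4, -8], [6, 12]]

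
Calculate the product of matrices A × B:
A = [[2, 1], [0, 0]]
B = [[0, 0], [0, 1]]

Matrix multiplication:
C[0][0] = 2×0 + 1×0 = 0
C[0][1] = 2×0 + 1×1 = 1
C[1][0] = 0×0 + 0×0 = 0
C[1][1] = 0×0 + 0×1 = 0
Result: [[0, 1], [0, 0]]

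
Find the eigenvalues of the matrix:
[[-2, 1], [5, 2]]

Characteristic equation: det(A - λI) = 0
λ² - (trace)λ + (det) = 0
trace = -2 + 2 = 0, det = (-2)(2) - (1)(5) = -9
λ² - (0)λ + (-9) = 0
λ = (0 ± √((0)² - 4·(-9))) / 2 = (0 ± √36) / 2
Solving: λ = -3, 3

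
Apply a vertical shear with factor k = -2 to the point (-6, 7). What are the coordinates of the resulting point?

Shear matrix for vertical shear with factor k = -2:
[[1, 0], [-2, 1]]
Result: (-6, 7) → (-6, 19)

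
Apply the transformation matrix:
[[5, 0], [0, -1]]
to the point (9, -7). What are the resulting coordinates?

Matrix multiplication:
[[5, 0], [0, -1]] × [9, -7]ᵀ
= [(5)(9) + (0)(-7), (0)(9) + (-1)(-7)]ᵀ
= [45, 7]ᵀ
Result: (45, 7)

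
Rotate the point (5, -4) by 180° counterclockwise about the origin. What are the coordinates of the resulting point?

Rotation matrix for 180°: [[cos 180°, -sin 180°], [sin 180°, cos 180°]] = [[-1, 0], [0, -1]]
[[-1, 0], [0, -1]] × [5, -4]ᵀ = [-5, 4]ᵀ
Result: (-5, 4)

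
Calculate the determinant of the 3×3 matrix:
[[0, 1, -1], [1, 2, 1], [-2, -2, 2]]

Expansion along first row:
det = 0·det([[2,1],[-2,2]]) - 1·det([[1,1],[-2,2]]) + -1·det([[1,2],[-2,-2]])
    = 0·(2·2 - 1·-2) - 1·(1·2 - 1·-2) + -1·(1·-2 - 2·-2)
    = 0·6 - 1·4 + -1·2
    = 0 + -4 + -2 = -6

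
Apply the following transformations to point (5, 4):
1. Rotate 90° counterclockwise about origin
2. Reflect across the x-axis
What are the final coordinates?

Step 1: Rotate 90° → (-4, 5)
Step 2: Reflect across x-axis → (-4, -5)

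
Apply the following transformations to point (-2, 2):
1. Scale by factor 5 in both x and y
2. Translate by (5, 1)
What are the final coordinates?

Step 1: Scale (-2, 2) by 5 → (-10, 10)
Step 2: Translate by (5, 1) → (-5, 11)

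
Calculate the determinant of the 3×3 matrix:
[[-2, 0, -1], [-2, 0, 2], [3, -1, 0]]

Expansion along first row:
det = -2·det([[0,2],[-1,0]]) - 0·det([[-2,2],[3,0]]) + -1·det([[-2,0],[3,-1]])
    = -2·(0·0 - 2·-1) - 0·(-2·0 - 2·3) + -1·(-2·-1 - 0·3)
    = -2·2 - 0·-6 + -1·2
    = -4 + 0 + -2 = -6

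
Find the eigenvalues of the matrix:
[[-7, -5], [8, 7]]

Characteristic equation: det(A - λI) = 0
λ² - (trace)λ + (det) = 0
trace = -7 + 7 = 0, det = (-7)(7) - (-5)(8) = -9
λ² - (0)λ + (-9) = 0
λ = (0 ± √((0)² - 4·(-9))) / 2 = (0 ± √36) / 2
Solving: λ = -3, 3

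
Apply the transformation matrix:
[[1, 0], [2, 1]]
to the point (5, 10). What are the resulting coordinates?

Matrix multiplication:
[[1, 0], [2, 1]] × [5, 10]ᵀ
= [(1)(5) + (0)(10), (2)(5) + (1)(10)]ᵀ
= [5, 20]ᵀ
Result: (5, 20)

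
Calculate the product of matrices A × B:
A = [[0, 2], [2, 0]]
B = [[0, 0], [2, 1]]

Matrix multiplication:
C[0][0] = 0×0 + 2×2 = 4
C[0][1] = 0×0 + 2×1 = 2
C[1][0] = 2×0 + 0×2 = 0
C[1][1] = 2×0 + 0×1 = 0
Result: [[4, 2], [0, 0]]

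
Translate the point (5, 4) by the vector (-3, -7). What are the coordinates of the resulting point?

Translation by (-3, -7) (homogeneous matrix [[1, 0, -3], [0, 1, -7], [0, 0, 1]]):
x' = 5 + -3 = 2
y' = 4 + -7 = -3
Result: (2, -3)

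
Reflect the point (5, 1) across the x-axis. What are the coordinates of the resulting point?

Reflection across x-axis: (5, 1) → (5, -1)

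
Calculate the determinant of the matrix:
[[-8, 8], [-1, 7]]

For a 2×2 matrix [[a, b], [c, d]], det = ad - bc
det = (-8)(7) - (8)(-1) = -56 - -8 = -48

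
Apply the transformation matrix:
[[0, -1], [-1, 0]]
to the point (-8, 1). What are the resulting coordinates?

Matrix multiplication:
[[0, -1], [-1, 0]] × [-8, 1]ᵀ
= [(0)(-8) + (-1)(1), (-1)(-8) + (0)(1)]ᵀ
= [-1, 8]ᵀ
Result: (-1, 8)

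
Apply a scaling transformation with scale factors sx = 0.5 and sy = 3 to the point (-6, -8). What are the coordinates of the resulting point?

Scaling matrix:
[[0.50, 0], [0, 3]]
Result: (-6 × 0.5, -8 × 3) = (-3, -24)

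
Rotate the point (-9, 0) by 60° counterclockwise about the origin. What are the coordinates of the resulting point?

Rotation matrix for 60°: [[cos 60°, -sin 60°], [sin 60°, cos 60°]] ≈ [[0.500000, -0.866025], [0.866025, 0.500000]]
[[0.500000, -0.866025], [0.866025, 0.500000]] × [-9, 0]ᵀ ≈ [-4.5000, -7.7942]ᵀ
Result: (-4.5000, -7.7942)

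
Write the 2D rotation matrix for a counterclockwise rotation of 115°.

Rotation matrix formula: [[cos θ, -sin θ], [sin θ, cos θ]]
For θ = 115°:
cos(115°) = -0.4226
sin(115°) = 0.9063
Result: [[-0.4226, -0.9063], [0.9063, -0.4226]]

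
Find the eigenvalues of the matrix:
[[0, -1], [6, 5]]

Characteristic equation: det(A - λI) = 0
λ² - (trace)λ + (det) = 0
trace = 0 + 5 = 5, det = (0)(5) - (-1)(6) = 6
λ² - (5)λ + (6) = 0
λ = (5 ± √((5)² - 4·(6))) / 2 = (5 ± √1) / 2
Solving: λ = 2, 3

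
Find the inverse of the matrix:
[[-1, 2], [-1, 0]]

For [[a,b],[c,d]], inverse = (1/det)·[[d,-b],[-c,a]]
det = (-1)(0) - (2)(-1) = 0 - -2 = 2
Inverse = (1/2)·[[0, -2], [1, -1]]
= [[0, -1], [1/2, -1/2]]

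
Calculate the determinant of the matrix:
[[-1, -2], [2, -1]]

For a 2×2 matrix [[a, b], [c, d]], det = ad - bc
det = (-1)(-1) - (-2)(2) = 1 - -4 = 5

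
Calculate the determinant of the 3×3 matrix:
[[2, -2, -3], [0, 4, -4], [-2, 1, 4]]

Expansion along first row:
det = 2·det([[4,-4],[1,4]]) - -2·det([[0,-4],[-2,4]]) + -3·det([[0,4],[-2,1]])
    = 2·(4·4 - -4·1) - -2·(0·4 - -4·-2) + -3·(0·1 - 4·-2)
    = 2·20 - -2·-8 + -3·8
    = 40 + -16 + -24 = 0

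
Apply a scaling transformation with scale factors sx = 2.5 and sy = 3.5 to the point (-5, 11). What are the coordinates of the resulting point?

Scaling matrix:
[[2.50, 0], [0, 3.50]]
Result: (-5 × 2.5, 11 × 3.5) = (-12.5, 38.5)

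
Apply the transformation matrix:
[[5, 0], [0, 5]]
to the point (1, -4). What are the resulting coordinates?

Matrix multiplication:
[[5, 0], [0, 5]] × [1, -4]ᵀ
= [(5)(1) + (0)(-4), (0)(1) + (5)(-4)]ᵀ
= [5, -20]ᵀ
Result: (5, -20)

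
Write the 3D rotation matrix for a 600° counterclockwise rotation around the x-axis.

Rotation matrix for counterclockwise 600° around x-axis:
cos(600°) = -1/2, sin(600°) = -√3/2
Result: [[1, 0, 0], [0, -1/2, √3/2], [0, -√3/2, -1/2]]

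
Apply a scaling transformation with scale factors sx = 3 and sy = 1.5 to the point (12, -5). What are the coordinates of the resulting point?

Scaling matrix:
[[3, 0], [0, 1.50]]
Result: (12 × 3, -5 × 1.5) = (36, -7.5)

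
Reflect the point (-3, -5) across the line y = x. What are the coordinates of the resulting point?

Reflection across line y = x: (-3, -5) → (-5, -3)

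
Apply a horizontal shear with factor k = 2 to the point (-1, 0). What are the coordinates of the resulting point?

Shear matrix for horizontal shear with factor k = 2:
[[1, 2], [0, 1]]
Result: (-1, 0) → (-1, 0)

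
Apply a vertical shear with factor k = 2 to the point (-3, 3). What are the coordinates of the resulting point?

Shear matrix for vertical shear with factor k = 2:
[[1, 0], [2, 1]]
Result: (-3, 3) → (-3, -3)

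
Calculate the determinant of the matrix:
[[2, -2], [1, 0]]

For a 2×2 matrix [[a, b], [c, d]], det = ad - bc
det = (2)(0) - (-2)(1) = 0 - -2 = 2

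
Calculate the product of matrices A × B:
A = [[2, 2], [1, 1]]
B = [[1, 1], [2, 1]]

Matrix multiplication:
C[0][0] = 2×1 + 2×2 = 6
C[0][1] = 2×1 + 2×1 = 4
C[1][0] = 1×1 + 1×2 = 3
C[1][1] = 1×1 + 1×1 = 2
Result: [[6, 4], [3, 2]]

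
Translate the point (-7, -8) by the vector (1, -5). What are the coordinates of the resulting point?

Translation by (1, -5) (homogeneous matrix [[1, 0, 1], [0, 1, -5], [0, 0, 1]]):
x' = -7 + 1 = -6
y' = -8 + -5 = -13
Result: (-6, -13)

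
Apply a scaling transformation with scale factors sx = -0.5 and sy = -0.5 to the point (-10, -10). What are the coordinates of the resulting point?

Scaling matrix:
[[-0.50, 0], [0, -0.50]]
Result: (-10 × -0.5, -10 × -0.5) = (5, 5)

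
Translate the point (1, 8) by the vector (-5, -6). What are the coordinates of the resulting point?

Translation by (-5, -6) (homogeneous matrix [[1, 0, -5], [0, 1, -6], [0, 0, 1]]):
x' = 1 + -5 = -4
y' = 8 + -6 = 2
Result: (-4, 2)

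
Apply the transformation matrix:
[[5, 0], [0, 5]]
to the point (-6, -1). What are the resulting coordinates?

Matrix multiplication:
[[5, 0], [0, 5]] × [-6, -1]ᵀ
= [(5)(-6) + (0)(-1), (0)(-6) + (5)(-1)]ᵀ
= [-30, -5]ᵀ
Result: (-30, -5)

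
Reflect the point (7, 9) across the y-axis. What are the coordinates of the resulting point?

Reflection across y-axis: (7, 9) → (-7, 9)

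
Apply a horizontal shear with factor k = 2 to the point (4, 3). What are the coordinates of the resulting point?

Shear matrix for horizontal shear with factor k = 2:
[[1, 2], [0, 1]]
Result: (4, 3) → (10, 3)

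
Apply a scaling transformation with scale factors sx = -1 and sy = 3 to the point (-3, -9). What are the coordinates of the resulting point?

Scaling matrix:
[[-1, 0], [0, 3]]
Result: (-3 × -1, -9 × 3) = (3, -27)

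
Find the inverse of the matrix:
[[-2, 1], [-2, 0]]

For [[a,b],[c,d]], inverse = (1/det)·[[d,-b],[-c,a]]
det = (-2)(0) - (1)(-2) = 0 - -2 = 2
Inverse = (1/2)·[[0, -1], [2, -2]]
= [[0, -1/2], [1, -1]]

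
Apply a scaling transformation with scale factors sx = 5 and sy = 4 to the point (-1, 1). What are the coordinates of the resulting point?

Scaling matrix:
[[5, 0], [0, 4]]
Result: (-1 × 5, 1 × 4) = (-5, 4)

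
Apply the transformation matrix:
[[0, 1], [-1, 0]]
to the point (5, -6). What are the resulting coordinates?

Matrix multiplication:
[[0, 1], [-1, 0]] × [5, -6]ᵀ
= [(0)(5) + (1)(-6), (-1)(5) + (0)(-6)]ᵀ
= [-6, -5]ᵀ
Result: (-6, -5)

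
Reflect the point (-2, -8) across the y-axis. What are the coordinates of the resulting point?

Reflection across y-axis: (-2, -8) → (2, -8)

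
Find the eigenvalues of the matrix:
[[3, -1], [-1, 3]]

Characteristic equation: det(A - λI) = 0
λ² - (trace)λ + (det) = 0
trace = 3 + 3 = 6, det = (3)(3) - (-1)(-1) = 8
λ² - (6)λ + (8) = 0
λ = (6 ± √((6)² - 4·(8))) / 2 = (6 ± √4) / 2
Solving: λ = 2, 4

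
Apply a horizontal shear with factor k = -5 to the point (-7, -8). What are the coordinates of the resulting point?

Shear matrix for horizontal shear with factor k = -5:
[[1, -5], [0, 1]]
Result: (-7, -8) → (33, -8)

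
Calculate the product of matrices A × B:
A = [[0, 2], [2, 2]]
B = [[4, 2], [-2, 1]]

Matrix multiplication:
C[0][0] = 0×4 + 2×-2 = -4
C[0][1] = 0×2 + 2×1 = 2
C[1][0] = 2×4 + 2×-2 = 4
C[1][1] = 2×2 + 2×1 = 6
Result: [[-4, 2], [4, 6]]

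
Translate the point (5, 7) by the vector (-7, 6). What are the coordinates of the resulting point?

Translation by (-7, 6) (homogeneous matrix [[1, 0, -7], [0, 1, 6], [0, 0, 1]]):
x' = 5 + -7 = -2
y' = 7 + 6 = 13
Result: (-2, 13)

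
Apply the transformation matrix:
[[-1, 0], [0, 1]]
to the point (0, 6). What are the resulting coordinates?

Matrix multiplication:
[[-1, 0], [0, 1]] × [0, 6]ᵀ
= [(-1)(0) + (0)(6), (0)(0) + (1)(6)]ᵀ
= [0, 6]ᵀ
Result: (0, 6)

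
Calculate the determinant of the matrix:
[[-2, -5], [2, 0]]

For a 2×2 matrix [[a, b], [c, d]], det = ad - bc
det = (-2)(0) - (-5)(2) = 0 - -10 = 10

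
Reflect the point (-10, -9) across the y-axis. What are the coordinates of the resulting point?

Reflection across y-axis: (-10, -9) → (10, -9)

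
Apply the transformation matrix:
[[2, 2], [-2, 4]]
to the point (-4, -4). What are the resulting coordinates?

Matrix multiplication:
[[2, 2], [-2, 4]] × [-4, -4]ᵀ
= [(2)(-4) + (2)(-4), (-2)(-4) + (4)(-4)]ᵀ
= [-16, -8]ᵀ
Result: (-16, -8)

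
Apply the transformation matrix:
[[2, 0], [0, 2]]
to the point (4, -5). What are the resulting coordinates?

Matrix multiplication:
[[2, 0], [0, 2]] × [4, -5]ᵀ
= [(2)(4) + (0)(-5), (0)(4) + (2)(-5)]ᵀ
= [8, -10]ᵀ
Result: (8, -10)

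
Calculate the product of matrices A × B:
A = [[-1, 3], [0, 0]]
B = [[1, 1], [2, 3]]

Matrix multiplication:
C[0][0] = -1×1 + 3×2 = 5
C[0][1] = -1×1 + 3×3 = 8
C[1][0] = 0×1 + 0×2 = 0
C[1][1] = 0×1 + 0×3 = 0
Result: [[5, 8], [0, 0]]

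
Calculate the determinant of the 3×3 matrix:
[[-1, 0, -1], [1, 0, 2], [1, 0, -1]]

Expansion along first row:
det = -1·det([[0,2],[0,-1]]) - 0·det([[1,2],[1,-1]]) + -1·det([[1,0],[1,0]])
    = -1·(0·-1 - 2·0) - 0·(1·-1 - 2·1) + -1·(1·0 - 0·1)
    = -1·0 - 0·-3 + -1·0
    = 0 + 0 + 0 = 0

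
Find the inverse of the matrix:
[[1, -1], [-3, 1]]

For [[a,b],[c,d]], inverse = (1/det)·[[d,-b],[-c,a]]
det = (1)(1) - (-1)(-3) = 1 - 3 = -2
Inverse = (1/-2)·[[1, 1], [3, 1]]
= [[-1/2, -1/2], [-3/2, -1/2]]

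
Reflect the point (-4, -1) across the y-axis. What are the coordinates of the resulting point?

Reflection across y-axis: (-4, -1) → (4, -1)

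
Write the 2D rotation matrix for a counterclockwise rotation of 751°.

Rotation matrix formula: [[cos θ, -sin θ], [sin θ, cos θ]]
For θ = 751°:
cos(751°) = 0.8572
sin(751°) = 0.5150
Result: [[0.8572, -0.5150], [0.5150, 0.8572]]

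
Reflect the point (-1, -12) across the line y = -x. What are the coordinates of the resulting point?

Reflection across line y = -x: (-1, -12) → (12, 1)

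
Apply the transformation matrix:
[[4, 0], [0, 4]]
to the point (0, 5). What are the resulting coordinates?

Matrix multiplication:
[[4, 0], [0, 4]] × [0, 5]ᵀ
= [(4)(0) + (0)(5), (0)(0) + (4)(5)]ᵀ
= [0, 20]ᵀ
Result: (0, 20)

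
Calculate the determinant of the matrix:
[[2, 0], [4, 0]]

For a 2×2 matrix [[a, b], [c, d]], det = ad - bc
det = (2)(0) - (0)(4) = 0 - 0 = 0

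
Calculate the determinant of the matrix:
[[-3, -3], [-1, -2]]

For a 2×2 matrix [[a, b], [c, d]], det = ad - bc
det = (-3)(-2) - (-3)(-1) = 6 - 3 = 3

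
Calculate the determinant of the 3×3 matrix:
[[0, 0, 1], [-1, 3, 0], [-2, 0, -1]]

Expansion along first row:
det = 0·det([[3,0],[0,-1]]) - 0·det([[-1,0],[-2,-1]]) + 1·det([[-1,3],[-2,0]])
    = 0·(3·-1 - 0·0) - 0·(-1·-1 - 0·-2) + 1·(-1·0 - 3·-2)
    = 0·-3 - 0·1 + 1·6
    = 0 + 0 + 6 = 6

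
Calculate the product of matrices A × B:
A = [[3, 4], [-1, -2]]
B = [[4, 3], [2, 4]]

Matrix multiplication:
C[0][0] = 3×4 + 4×2 = 20
C[0][1] = 3×3 + 4×4 = 25
C[1][0] = -1×4 + -2×2 = -8
C[1][1] = -1×3 + -2×4 = -11
Result: [[20, 25], [-8, -11]]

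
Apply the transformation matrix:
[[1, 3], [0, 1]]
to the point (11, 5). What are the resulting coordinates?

Matrix multiplication:
[[1, 3], [0, 1]] × [11, 5]ᵀ
= [(1)(11) + (3)(5), (0)(11) + (1)(5)]ᵀ
= [26, 5]ᵀ
Result: (26, 5)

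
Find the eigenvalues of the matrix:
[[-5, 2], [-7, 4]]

Characteristic equation: det(A - λI) = 0
λ² - (trace)λ + (det) = 0
trace = -5 + 4 = -1, det = (-5)(4) - (2)(-7) = -6
λ² - (-1)λ + (-6) = 0
λ = (-1 ± √((-1)² - 4·(-6))) / 2 = (-1 ± √25) / 2
Solving: λ = -3, 2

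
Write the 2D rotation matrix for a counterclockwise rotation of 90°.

Rotation matrix formula: [[cos θ, -sin θ], [sin θ, cos θ]]
For θ = 90°:
cos(90°) = 0
sin(90°) = 1
Result: [[0, -1], [1, 0]]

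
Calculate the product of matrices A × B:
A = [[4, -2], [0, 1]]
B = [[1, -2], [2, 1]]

Matrix multiplication:
C[0][0] = 4×1 + -2×2 = 0
C[0][1] = 4×-2 + -2×1 = -10
C[1][0] = 0×1 + 1×2 = 2
C[1][1] = 0×-2 + 1×1 = 1
Result: [[0, -10], [2, 1]]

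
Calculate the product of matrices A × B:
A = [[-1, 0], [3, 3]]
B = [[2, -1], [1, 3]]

Matrix multiplication:
C[0][0] = -1×2 + 0×1 = -2
C[0][1] = -1×-1 + 0×3 = 1
C[1][0] = 3×2 + 3×1 = 9
C[1][1] = 3×-1 + 3×3 = 6
Result: [[-2, 1], [9, 6]]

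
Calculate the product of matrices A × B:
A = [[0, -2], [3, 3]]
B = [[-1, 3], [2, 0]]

Matrix multiplication:
C[0][0] = 0×-1 + -2×2 = -4
C[0][1] = 0×3 + -2×0 = 0
C[1][0] = 3×-1 + 3×2 = 3
C[1][1] = 3×3 + 3×0 = 9
Result: [[-4, 0], [3, 9]]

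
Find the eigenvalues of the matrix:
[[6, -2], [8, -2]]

Characteristic equation: det(A - λI) = 0
λ² - (trace)λ + (det) = 0
trace = 6 + -2 = 4, det = (6)(-2) - (-2)(8) = 4
λ² - (4)λ + (4) = 0
λ = (4 ± √((4)² - 4·(4))) / 2 = (4 ± √0) / 2
Solving: λ = 2, 2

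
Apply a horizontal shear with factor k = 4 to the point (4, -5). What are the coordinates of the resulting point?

Shear matrix for horizontal shear with factor k = 4:
[[1, 4], [0, 1]]
Result: (4, -5) → (-16, -5)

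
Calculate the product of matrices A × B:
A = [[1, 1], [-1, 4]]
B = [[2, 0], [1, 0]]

Matrix multiplication:
C[0][0] = 1×2 + 1×1 = 3
C[0][1] = 1×0 + 1×0 = 0
C[1][0] = -1×2 + 4×1 = 2
C[1][1] = -1×0 + 4×0 = 0
Result: [[3, 0], [2, 0]]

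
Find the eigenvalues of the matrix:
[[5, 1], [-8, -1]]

Characteristic equation: det(A - λI) = 0
λ² - (trace)λ + (det) = 0
trace = 5 + -1 = 4, det = (5)(-1) - (1)(-8) = 3
λ² - (4)λ + (3) = 0
λ = (4 ± √((4)² - 4·(3))) / 2 = (4 ± √4) / 2
Solving: λ = 1, 3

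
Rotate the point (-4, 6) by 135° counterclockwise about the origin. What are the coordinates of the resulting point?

Rotation matrix for 135°: [[cos 135°, -sin 135°], [sin 135°, cos 135°]] ≈ [[-0.707107, -0.707107], [0.707107, -0.707107]]
[[-0.707107, -0.707107], [0.707107, -0.707107]] × [-4, 6]ᵀ ≈ [-1.4142, -7.0711]ᵀ
Result: (-1.4142, -7.0711)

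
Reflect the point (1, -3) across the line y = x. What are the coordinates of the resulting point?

Reflection across line y = x: (1, -3) → (-3, 1)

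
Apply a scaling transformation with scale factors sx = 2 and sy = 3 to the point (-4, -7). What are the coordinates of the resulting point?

Scaling matrix:
[[2, 0], [0, 3]]
Result: (-4 × 2, -7 × 3) = (-8, -21)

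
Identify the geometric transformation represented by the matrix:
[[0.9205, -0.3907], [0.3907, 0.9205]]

This matrix represents: rotation by 23° counterclockwise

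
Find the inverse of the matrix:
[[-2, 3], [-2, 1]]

For [[a,b],[c,d]], inverse = (1/det)·[[d,-b],[-c,a]]
det = (-2)(1) - (3)(-2) = -2 - -6 = 4
Inverse = (1/4)·[[1, -3], [2, -2]]
= [[1/4, -3/4], [1/2, -1/2]]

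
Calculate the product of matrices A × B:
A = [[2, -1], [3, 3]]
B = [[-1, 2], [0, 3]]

Matrix multiplication:
C[0][0] = 2×-1 + -1×0 = -2
C[0][1] = 2×2 + -1×3 = 1
C[1][0] = 3×-1 + 3×0 = -3
C[1][1] = 3×2 + 3×3 = 15
Result: [[-2, 1], [-3, 15]]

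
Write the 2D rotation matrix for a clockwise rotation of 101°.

Rotation matrix formula: [[cos θ, -sin θ], [sin θ, cos θ]]
A clockwise rotation by 101° is equivalent to a counterclockwise rotation by -101°.
For θ = -101°:
cos(-101°) = -0.1908
sin(-101°) = -0.9816
Result: [[-0.1908, 0.9816], [-0.9816, -0.1908]]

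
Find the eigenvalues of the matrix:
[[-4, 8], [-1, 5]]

Characteristic equation: det(A - λI) = 0
λ² - (trace)λ + (det) = 0
trace = -4 + 5 = 1, det = (-4)(5) - (8)(-1) = -12
λ² - (1)λ + (-12) = 0
λ = (1 ± √((1)² - 4·(-12))) / 2 = (1 ± √49) / 2
Solving: λ = -3, 4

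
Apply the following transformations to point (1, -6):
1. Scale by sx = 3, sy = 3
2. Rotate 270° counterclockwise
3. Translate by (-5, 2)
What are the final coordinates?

Step 1: Scale → (3, -18)
Step 2: Rotate 270° → (-18, -3)
Step 3: Translate → (-23, -1)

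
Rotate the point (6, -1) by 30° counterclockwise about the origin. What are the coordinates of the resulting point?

Rotation matrix for 30°: [[cos 30°, -sin 30°], [sin 30°, cos 30°]] ≈ [[0.866025, -0.500000], [0.500000, 0.866025]]
[[0.866025, -0.500000], [0.500000, 0.866025]] × [6, -1]ᵀ ≈ [5.6962, 2.1340]ᵀ
Result: (5.6962, 2.1340)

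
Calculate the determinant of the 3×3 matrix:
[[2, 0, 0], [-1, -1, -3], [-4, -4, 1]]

Expansion along first row:
det = 2·det([[-1,-3],[-4,1]]) - 0·det([[-1,-3],[-4,1]]) + 0·det([[-1,-1],[-4,-4]])
    = 2·(-1·1 - -3·-4) - 0·(-1·1 - -3·-4) + 0·(-1·-4 - -1·-4)
    = 2·-13 - 0·-13 + 0·0
    = -26 + 0 + 0 = -26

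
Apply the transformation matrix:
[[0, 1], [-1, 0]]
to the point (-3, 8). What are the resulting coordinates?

Matrix multiplication:
[[0, 1], [-1, 0]] × [-3, 8]ᵀ
= [(0)(-3) + (1)(8), (-1)(-3) + (0)(8)]ᵀ
= [8, 3]ᵀ
Result: (8, 3)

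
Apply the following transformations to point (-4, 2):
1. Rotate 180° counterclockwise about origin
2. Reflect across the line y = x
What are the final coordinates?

Step 1: Rotate 180° → (4, -2)
Step 2: Reflect across line y = x → (-2, 4)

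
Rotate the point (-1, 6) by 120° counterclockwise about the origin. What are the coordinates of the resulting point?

Rotation matrix for 120°: [[cos 120°, -sin 120°], [sin 120°, cos 120°]] ≈ [[-0.500000, -0.866025], [0.866025, -0.500000]]
[[-0.500000, -0.866025], [0.866025, -0.500000]] × [-1, 6]ᵀ ≈ [-4.6962, -3.8660]ᵀ
Result: (-4.6962, -3.8660)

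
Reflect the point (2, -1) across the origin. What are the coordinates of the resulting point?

Reflection across origin: (2, -1) → (-2, 1)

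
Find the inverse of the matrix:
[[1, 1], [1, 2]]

For [[a,b],[c,d]], inverse = (1/det)·[[d,-b],[-c,a]]
det = (1)(2) - (1)(1) = 2 - 1 = 1
Inverse = [[2, -1], [-1, 1]]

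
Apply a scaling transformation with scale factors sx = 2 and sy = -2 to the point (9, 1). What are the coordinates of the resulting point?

Scaling matrix:
[[2, 0], [0, -2]]
Result: (9 × 2, 1 × -2) = (18, -2)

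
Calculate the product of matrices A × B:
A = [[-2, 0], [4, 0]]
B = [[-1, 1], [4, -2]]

Matrix multiplication:
C[0][0] = -2×-1 + 0×4 = 2
C[0][1] = -2×1 + 0×-2 = -2
C[1][0] = 4×-1 + 0×4 = -4
C[1][1] = 4×1 + 0×-2 = 4
Result: [[2, -2], [-4, 4]]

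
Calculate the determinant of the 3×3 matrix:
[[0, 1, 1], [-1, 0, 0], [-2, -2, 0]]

Expansion along first row:
det = 0·det([[0,0],[-2,0]]) - 1·det([[-1,0],[-2,0]]) + 1·det([[-1,0],[-2,-2]])
    = 0·(0·0 - 0·-2) - 1·(-1·0 - 0·-2) + 1·(-1·-2 - 0·-2)
    = 0·0 - 1·0 + 1·2
    = 0 + 0 + 2 = 2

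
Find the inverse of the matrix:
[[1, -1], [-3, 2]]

For [[a,b],[c,d]], inverse = (1/det)·[[d,-b],[-c,a]]
det = (1)(2) - (-1)(-3) = 2 - 3 = -1
Inverse = (1/-1)·[[2, 1], [3, 1]]
= [[-2, -1], [-3, -1]]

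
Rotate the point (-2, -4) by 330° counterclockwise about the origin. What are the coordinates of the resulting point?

Rotation matrix for 330°: [[cos 330°, -sin 330°], [sin 330°, cos 330°]] ≈ [[0.866025, 0.500000], [-0.500000, 0.866025]]
[[0.866025, 0.500000], [-0.500000, 0.866025]] × [-2, -4]ᵀ ≈ [-3.7321, -2.4641]ᵀ
Result: (-3.7321, -2.4641)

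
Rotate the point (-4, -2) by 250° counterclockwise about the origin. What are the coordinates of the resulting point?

Rotation matrix for 250°: [[cos 250°, -sin 250°], [sin 250°, cos 250°]] ≈ [[-0.342020, 0.939693], [-0.939693, -0.342020]]
[[-0.342020, 0.939693], [-0.939693, -0.342020]] × [-4, -2]ᵀ ≈ [-0.5113, 4.4428]ᵀ
Result: (-0.5113, 4.4428)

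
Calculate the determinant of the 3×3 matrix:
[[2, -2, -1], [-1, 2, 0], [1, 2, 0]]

Expansion along first row:
det = 2·det([[2,0],[2,0]]) - -2·det([[-1,0],[1,0]]) + -1·det([[-1,2],[1,2]])
    = 2·(2·0 - 0·2) - -2·(-1·0 - 0·1) + -1·(-1·2 - 2·1)
    = 2·0 - -2·0 + -1·-4
    = 0 + 0 + 4 = 4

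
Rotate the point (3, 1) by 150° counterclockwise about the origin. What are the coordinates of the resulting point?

Rotation matrix for 150°: [[cos 150°, -sin 150°], [sin 150°, cos 150°]] ≈ [[-0.866025, -0.500000], [0.500000, -0.866025]]
[[-0.866025, -0.500000], [0.500000, -0.866025]] × [3, 1]ᵀ ≈ [-3.0981, 0.6340]ᵀ
Result: (-3.0981, 0.6340)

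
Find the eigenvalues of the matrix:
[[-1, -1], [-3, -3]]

Characteristic equation: det(A - λI) = 0
λ² - (trace)λ + (det) = 0
trace = -1 + -3 = -4, det = (-1)(-3) - (-1)(-3) = 0
λ² - (-4)λ + (0) = 0
λ = (-4 ± √((-4)² - 4·(0))) / 2 = (-4 ± √16) / 2
Solving: λ = -4, 0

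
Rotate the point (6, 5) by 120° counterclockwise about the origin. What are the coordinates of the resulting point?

Rotation matrix for 120°: [[cos 120°, -sin 120°], [sin 120°, cos 120°]] ≈ [[-0.500000, -0.866025], [0.866025, -0.500000]]
[[-0.500000, -0.866025], [0.866025, -0.500000]] × [6, 5]ᵀ ≈ [-7.3301, 2.6962]ᵀ
Result: (-7.3301, 2.6962)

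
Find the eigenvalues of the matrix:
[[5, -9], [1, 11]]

Characteristic equation: det(A - λI) = 0
λ² - (trace)λ + (det) = 0
trace = 5 + 11 = 16, det = (5)(11) - (-9)(1) = 64
λ² - (16)λ + (64) = 0
λ = (16 ± √((16)² - 4·(64))) / 2 = (16 ± √0) / 2
Solving: λ = 8, 8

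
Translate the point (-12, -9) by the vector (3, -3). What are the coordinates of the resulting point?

Translation by (3, -3) (homogeneous matrix [[1, 0, 3], [0, 1, -3], [0, 0, 1]]):
x' = -12 + 3 = -9
y' = -9 + -3 = -12
Result: (-9, -12)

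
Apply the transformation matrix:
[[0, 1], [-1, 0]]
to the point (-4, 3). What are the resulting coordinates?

Matrix multiplication:
[[0, 1], [-1, 0]] × [-4, 3]ᵀ
= [(0)(-4) + (1)(3), (-1)(-4) + (0)(3)]ᵀ
= [3, 4]ᵀ
Result: (3, 4)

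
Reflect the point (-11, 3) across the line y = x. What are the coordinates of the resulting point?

Reflection across line y = x: (-11, 3) → (3, -11)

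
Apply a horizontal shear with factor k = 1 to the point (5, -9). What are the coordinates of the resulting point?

Shear matrix for horizontal shear with factor k = 1:
[[1, 1], [0, 1]]
Result: (5, -9) → (-4, -9)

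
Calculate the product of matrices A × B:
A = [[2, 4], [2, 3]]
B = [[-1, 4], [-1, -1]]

Matrix multiplication:
C[0][0] = 2×-1 + 4×-1 = -6
C[0][1] = 2×4 + 4×-1 = 4
C[1][0] = 2×-1 + 3×-1 = -5
C[1][1] = 2×4 + 3×-1 = 5
Result: [[-6, 4], [-5, 5]]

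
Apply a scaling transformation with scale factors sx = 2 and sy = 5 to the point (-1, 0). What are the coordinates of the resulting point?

Scaling matrix:
[[2, 0], [0, 5]]
Result: (-1 × 2, 0 × 5) = (-2, 0)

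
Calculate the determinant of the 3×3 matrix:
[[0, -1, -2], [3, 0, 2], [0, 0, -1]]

Expansion along first row:
det = 0·det([[0,2],[0,-1]]) - -1·det([[3,2],[0,-1]]) + -2·det([[3,0],[0,0]])
    = 0·(0·-1 - 2·0) - -1·(3·-1 - 2·0) + -2·(3·0 - 0·0)
    = 0·0 - -1·-3 + -2·0
    = 0 + -3 + 0 = -3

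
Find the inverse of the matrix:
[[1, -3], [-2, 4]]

For [[a,b],[c,d]], inverse = (1/det)·[[d,-b],[-c,a]]
det = (1)(4) - (-3)(-2) = 4 - 6 = -2
Inverse = (1/-2)·[[4, 3], [2, 1]]
= [[-2, -3/2], [-1, -1/2]]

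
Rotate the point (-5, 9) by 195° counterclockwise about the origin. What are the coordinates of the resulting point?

Rotation matrix for 195°: [[cos 195°, -sin 195°], [sin 195°, cos 195°]] ≈ [[-0.965926, 0.258819], [-0.258819, -0.965926]]
[[-0.965926, 0.258819], [-0.258819, -0.965926]] × [-5, 9]ᵀ ≈ [7.1590, -7.3992]ᵀ
Result: (7.1590, -7.3992)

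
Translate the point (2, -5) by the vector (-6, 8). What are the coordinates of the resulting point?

Translation by (-6, 8) (homogeneous matrix [[1, 0, -6], [0, 1, 8], [0, 0, 1]]):
x' = 2 + -6 = -4
y' = -5 + 8 = 3
Result: (-4, 3)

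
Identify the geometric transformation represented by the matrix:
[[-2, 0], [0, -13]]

This matrix represents: non-uniform scaling by sx = -2, sy = -13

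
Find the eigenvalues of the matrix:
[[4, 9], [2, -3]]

Characteristic equation: det(A - λI) = 0
λ² - (trace)λ + (det) = 0
trace = 4 + -3 = 1, det = (4)(-3) - (9)(2) = -30
λ² - (1)λ + (-30) = 0
λ = (1 ± √((1)² - 4·(-30))) / 2 = (1 ± √121) / 2
Solving: λ = -5, 6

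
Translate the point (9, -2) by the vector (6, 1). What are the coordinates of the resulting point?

Translation by (6, 1) (homogeneous matrix [[1, 0, 6], [0, 1, 1], [0, 0, 1]]):
x' = 9 + 6 = 15
y' = -2 + 1 = -1
Result: (15, -1)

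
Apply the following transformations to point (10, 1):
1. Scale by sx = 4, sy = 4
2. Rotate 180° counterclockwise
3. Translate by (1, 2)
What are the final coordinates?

Step 1: Scale → (40, 4)
Step 2: Rotate 180° → (-40, -4)
Step 3: Translate → (-39, -2)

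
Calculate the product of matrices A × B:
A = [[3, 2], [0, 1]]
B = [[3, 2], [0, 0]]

Matrix multiplication:
C[0][0] = 3×3 + 2×0 = 9
C[0][1] = 3×2 + 2×0 = 6
C[1][0] = 0×3 + 1×0 = 0
C[1][1] = 0×2 + 1×0 = 0
Result: [[9, 6], [0, 0]]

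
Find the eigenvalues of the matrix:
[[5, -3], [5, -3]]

Characteristic equation: det(A - λI) = 0
λ² - (trace)λ + (det) = 0
trace = 5 + -3 = 2, det = (5)(-3) - (-3)(5) = 0
λ² - (2)λ + (0) = 0
λ = (2 ± √((2)² - 4·(0))) / 2 = (2 ± √4) / 2
Solving: λ = 0, 2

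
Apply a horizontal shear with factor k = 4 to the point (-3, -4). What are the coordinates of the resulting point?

Shear matrix for horizontal shear with factor k = 4:
[[1, 4], [0, 1]]
Result: (-3, -4) → (-19, -4)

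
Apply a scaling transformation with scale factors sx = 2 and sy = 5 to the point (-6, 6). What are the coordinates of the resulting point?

Scaling matrix:
[[2, 0], [0, 5]]
Result: (-6 × 2, 6 × 5) = (-12, 30)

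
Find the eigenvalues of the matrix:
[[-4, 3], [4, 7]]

Characteristic equation: det(A - λI) = 0
λ² - (trace)λ + (det) = 0
trace = -4 + 7 = 3, det = (-4)(7) - (3)(4) = -40
λ² - (3)λ + (-40) = 0
λ = (3 ± √((3)² - 4·(-40))) / 2 = (3 ± √169) / 2
Solving: λ = -5, 8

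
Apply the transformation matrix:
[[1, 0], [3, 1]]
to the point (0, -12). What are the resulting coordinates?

Matrix multiplication:
[[1, 0], [3, 1]] × [0, -12]ᵀ
= [(1)(0) + (0)(-12), (3)(0) + (1)(-12)]ᵀ
= [0, -12]ᵀ
Result: (0, -12)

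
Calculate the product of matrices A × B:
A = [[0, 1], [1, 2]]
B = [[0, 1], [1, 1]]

Matrix multiplication:
C[0][0] = 0×0 + 1×1 = 1
C[0][1] = 0×1 + 1×1 = 1
C[1][0] = 1×0 + 2×1 = 2
C[1][1] = 1×1 + 2×1 = 3
Result: [[1, 1], [2, 3]]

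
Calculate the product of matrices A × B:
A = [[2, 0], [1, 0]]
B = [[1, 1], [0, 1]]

Matrix multiplication:
C[0][0] = 2×1 + 0×0 = 2
C[0][1] = 2×1 + 0×1 = 2
C[1][0] = 1×1 + 0×0 = 1
C[1][1] = 1×1 + 0×1 = 1
Result: [[2, 2], [1, 1]]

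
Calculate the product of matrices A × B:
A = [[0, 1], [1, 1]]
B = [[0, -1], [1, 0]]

Matrix multiplication:
C[0][0] = 0×0 + 1×1 = 1
C[0][1] = 0×-1 + 1×0 = 0
C[1][0] = 1×0 + 1×1 = 1
C[1][1] = 1×-1 + 1×0 = -1
Result: [[1, 0], [1, -1]]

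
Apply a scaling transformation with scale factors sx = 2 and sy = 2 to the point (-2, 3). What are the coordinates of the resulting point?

Scaling matrix:
[[2, 0], [0, 2]]
Result: (-2 × 2, 3 × 2) = (-4, 6)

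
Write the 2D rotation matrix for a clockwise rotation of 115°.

Rotation matrix formula: [[cos θ, -sin θ], [sin θ, cos θ]]
A clockwise rotation by 115° is equivalent to a counterclockwise rotation by -115°.
For θ = -115°:
cos(-115°) = -0.4226
sin(-115°) = -0.9063
Result: [[-0.4226, 0.9063], [-0.9063, -0.4226]]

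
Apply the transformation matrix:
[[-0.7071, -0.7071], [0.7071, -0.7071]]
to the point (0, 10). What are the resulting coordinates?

Matrix multiplication:
[[-0.7071, -0.7071], [0.7071, -0.7071]] × [0, 10]ᵀ
= [(-0.7071)(0) + (-0.7071)(10), (0.7071)(0) + (-0.7071)(10)]ᵀ
= [-7.0710, -7.0710]ᵀ
Result: (-7.0710, -7.0710)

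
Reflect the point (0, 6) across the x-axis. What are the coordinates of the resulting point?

Reflection across x-axis: (0, 6) → (0, -6)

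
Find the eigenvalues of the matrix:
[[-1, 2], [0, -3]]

Characteristic equation: det(A - λI) = 0
λ² - (trace)λ + (det) = 0
trace = -1 + -3 = -4, det = (-1)(-3) - (2)(0) = 3
λ² - (-4)λ + (3) = 0
λ = (-4 ± √((-4)² - 4·(3))) / 2 = (-4 ± √4) / 2
Solving: λ = -3, -1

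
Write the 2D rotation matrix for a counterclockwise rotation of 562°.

Rotation matrix formula: [[cos θ, -sin θ], [sin θ, cos θ]]
For θ = 562°:
cos(562°) = -0.9272
sin(562°) = -0.3746
Result: [[-0.9272, 0.3746], [-0.3746, -0.9272]]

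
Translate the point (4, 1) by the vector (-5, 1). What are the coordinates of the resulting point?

Translation by (-5, 1) (homogeneous matrix [[1, 0, -5], [0, 1, 1], [0, 0, 1]]):
x' = 4 + -5 = -1
y' = 1 + 1 = 2
Result: (-1, 2)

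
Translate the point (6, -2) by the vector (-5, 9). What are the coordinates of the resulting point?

Translation by (-5, 9) (homogeneous matrix [[1, 0, -5], [0, 1, 9], [0, 0, 1]]):
x' = 6 + -5 = 1
y' = -2 + 9 = 7
Result: (1, 7)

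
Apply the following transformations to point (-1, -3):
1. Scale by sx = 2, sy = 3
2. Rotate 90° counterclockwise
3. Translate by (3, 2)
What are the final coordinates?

Step 1: Scale → (-2, -9)
Step 2: Rotate 90° → (9, -2)
Step 3: Translate → (12, 0)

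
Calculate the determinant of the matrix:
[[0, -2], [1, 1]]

For a 2×2 matrix [[a, b], [c, d]], det = ad - bc
det = (0)(1) - (-2)(1) = 0 - -2 = 2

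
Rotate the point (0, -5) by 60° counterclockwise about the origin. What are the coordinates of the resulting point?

Rotation matrix for 60°: [[cos 60°, -sin 60°], [sin 60°, cos 60°]] ≈ [[0.500000, -0.866025], [0.866025, 0.500000]]
[[0.500000, -0.866025], [0.866025, 0.500000]] × [0, -5]ᵀ ≈ [4.3301, -2.5000]ᵀ
Result: (4.3301, -2.5000)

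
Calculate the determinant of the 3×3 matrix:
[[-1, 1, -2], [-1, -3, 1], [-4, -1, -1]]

Expansion along first row:
det = -1·det([[-3,1],[-1,-1]]) - 1·det([[-1,1],[-4,-1]]) + -2·det([[-1,-3],[-4,-1]])
    = -1·(-3·-1 - 1·-1) - 1·(-1·-1 - 1·-4) + -2·(-1·-1 - -3·-4)
    = -1·4 - 1·5 + -2·-11
    = -4 + -5 + 22 = 13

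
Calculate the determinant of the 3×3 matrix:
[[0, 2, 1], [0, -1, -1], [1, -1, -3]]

Expansion along first row:
det = 0·det([[-1,-1],[-1,-3]]) - 2·det([[0,-1],[1,-3]]) + 1·det([[0,-1],[1,-1]])
    = 0·(-1·-3 - -1·-1) - 2·(0·-3 - -1·1) + 1·(0·-1 - -1·1)
    = 0·2 - 2·1 + 1·1
    = 0 + -2 + 1 = -1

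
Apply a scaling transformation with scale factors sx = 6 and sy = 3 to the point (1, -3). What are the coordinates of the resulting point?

Scaling matrix:
[[6, 0], [0, 3]]
Result: (1 × 6, -3 × 3) = (6, -9)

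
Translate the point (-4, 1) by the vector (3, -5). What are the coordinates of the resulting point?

Translation by (3, -5) (homogeneous matrix [[1, 0, 3], [0, 1, -5], [0, 0, 1]]):
x' = -4 + 3 = -1
y' = 1 + -5 = -4
Result: (-1, -4)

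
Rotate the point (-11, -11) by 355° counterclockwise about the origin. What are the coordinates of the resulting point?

Rotation matrix for 355°: [[cos 355°, -sin 355°], [sin 355°, cos 355°]] ≈ [[0.996195, 0.087156], [-0.087156, 0.996195]]
[[0.996195, 0.087156], [-0.087156, 0.996195]] × [-11, -11]ᵀ ≈ [-11.9169, -9.9994]ᵀ
Result: (-11.9169, -9.9994)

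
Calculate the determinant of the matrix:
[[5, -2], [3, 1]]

For a 2×2 matrix [[a, b], [c, d]], det = ad - bc
det = (5)(1) - (-2)(3) = 5 - -6 = 11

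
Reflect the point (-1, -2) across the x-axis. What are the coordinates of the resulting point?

Reflection across x-axis: (-1, -2) → (-1, 2)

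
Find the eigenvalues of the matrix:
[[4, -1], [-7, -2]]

Characteristic equation: det(A - λI) = 0
λ² - (trace)λ + (det) = 0
trace = 4 + -2 = 2, det = (4)(-2) - (-1)(-7) = -15
λ² - (2)λ + (-15) = 0
λ = (2 ± √((2)² - 4·(-15))) / 2 = (2 ± √64) / 2
Solving: λ = -3, 5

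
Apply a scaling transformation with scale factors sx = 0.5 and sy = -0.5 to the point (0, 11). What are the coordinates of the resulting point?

Scaling matrix:
[[0.50, 0], [0, -0.50]]
Result: (0 × 0.5, 11 × -0.5) = (0, -5.5)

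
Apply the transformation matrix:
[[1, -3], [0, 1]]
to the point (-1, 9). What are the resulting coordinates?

Matrix multiplication:
[[1, -3], [0, 1]] × [-1, 9]ᵀ
= [(1)(-1) + (-3)(9), (0)(-1) + (1)(9)]ᵀ
= [-28, 9]ᵀ
Result: (-28, 9)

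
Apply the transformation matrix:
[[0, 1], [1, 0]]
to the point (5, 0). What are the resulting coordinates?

Matrix multiplication:
[[0, 1], [1, 0]] × [5, 0]ᵀ
= [(0)(5) + (1)(0), (1)(5) + (0)(0)]ᵀ
= [0, 5]ᵀ
Result: (0, 5)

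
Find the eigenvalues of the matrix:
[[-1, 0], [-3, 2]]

Characteristic equation: det(A - λI) = 0
λ² - (trace)λ + (det) = 0
trace = -1 + 2 = 1, det = (-1)(2) - (0)(-3) = -2
λ² - (1)λ + (-2) = 0
λ = (1 ± √((1)² - 4·(-2))) / 2 = (1 ± √9) / 2
Solving: λ = -1, 2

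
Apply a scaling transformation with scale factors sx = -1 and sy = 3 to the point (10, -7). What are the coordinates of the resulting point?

Scaling matrix:
[[-1, 0], [0, 3]]
Result: (10 × -1, -7 × 3) = (-10, -21)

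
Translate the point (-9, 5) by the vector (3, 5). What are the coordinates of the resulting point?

Translation by (3, 5) (homogeneous matrix [[1, 0, 3], [0, 1, 5], [0, 0, 1]]):
x' = -9 + 3 = -6
y' = 5 + 5 = 10
Result: (-6, 10)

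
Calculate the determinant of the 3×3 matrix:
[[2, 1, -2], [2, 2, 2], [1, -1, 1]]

Expansion along first row:
det = 2·det([[2,2],[-1,1]]) - 1·det([[2,2],[1,1]]) + -2·det([[2,2],[1,-1]])
    = 2·(2·1 - 2·-1) - 1·(2·1 - 2·1) + -2·(2·-1 - 2·1)
    = 2·4 - 1·0 + -2·-4
    = 8 + 0 + 8 = 16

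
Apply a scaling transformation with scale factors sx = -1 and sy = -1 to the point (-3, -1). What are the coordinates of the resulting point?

Scaling matrix:
[[-1, 0], [0, -1]]
Result: (-3 × -1, -1 × -1) = (3, 1)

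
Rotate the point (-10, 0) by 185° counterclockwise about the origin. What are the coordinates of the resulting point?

Rotation matrix for 185°: [[cos 185°, -sin 185°], [sin 185°, cos 185°]] ≈ [[-0.996195, 0.087156], [-0.087156, -0.996195]]
[[-0.996195, 0.087156], [-0.087156, -0.996195]] × [-10, 0]ᵀ ≈ [9.9619, 0.8716]ᵀ
Result: (9.9619, 0.8716)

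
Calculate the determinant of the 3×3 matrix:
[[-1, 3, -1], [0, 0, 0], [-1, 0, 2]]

Expansion along first row:
det = -1·det([[0,0],[0,2]]) - 3·det([[0,0],[-1,2]]) + -1·det([[0,0],[-1,0]])
    = -1·(0·2 - 0·0) - 3·(0·2 - 0·-1) + -1·(0·0 - 0·-1)
    = -1·0 - 3·0 + -1·0
    = 0 + 0 + 0 = 0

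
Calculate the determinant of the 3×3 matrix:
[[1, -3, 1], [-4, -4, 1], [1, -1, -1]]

Expansion along first row:
det = 1·det([[-4,1],[-1,-1]]) - -3·det([[-4,1],[1,-1]]) + 1·det([[-4,-4],[1,-1]])
    = 1·(-4·-1 - 1·-1) - -3·(-4·-1 - 1·1) + 1·(-4·-1 - -4·1)
    = 1·5 - -3·3 + 1·8
    = 5 + 9 + 8 = 22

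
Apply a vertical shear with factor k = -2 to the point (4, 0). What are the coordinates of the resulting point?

Shear matrix for vertical shear with factor k = -2:
[[1, 0], [-2, 1]]
Result: (4, 0) → (4, -8)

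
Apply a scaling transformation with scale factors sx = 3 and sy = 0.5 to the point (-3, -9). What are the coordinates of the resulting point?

Scaling matrix:
[[3, 0], [0, 0.50]]
Result: (-3 × 3, -9 × 0.5) = (-9, -4.5)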